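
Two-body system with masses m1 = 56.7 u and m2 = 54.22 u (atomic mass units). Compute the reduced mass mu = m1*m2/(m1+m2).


mu = m1 * m2 / (m1 + m2)
= 56.7 * 54.22 / (56.7 + 54.22)
= 3074.274 / 110.92
= 27.7161 u

27.7161


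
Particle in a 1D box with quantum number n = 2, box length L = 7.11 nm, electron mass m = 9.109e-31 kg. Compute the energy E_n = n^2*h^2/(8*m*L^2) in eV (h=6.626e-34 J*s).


E = n^2 * h^2 / (8 * m * L^2)
= 2^2 * (6.626e-34)^2 / (8 * 9.109e-31 * (7.11e-9)^2)
= 4 * 4.3904e-67 / (8 * 9.109e-31 * 5.0552e-17)
= 4.7672e-21 J
= 0.0298 eV

0.0298


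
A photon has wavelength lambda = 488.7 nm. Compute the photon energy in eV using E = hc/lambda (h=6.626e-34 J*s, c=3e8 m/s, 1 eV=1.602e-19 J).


E = hc / lambda
= (6.626e-34)(3e8) / (488.7e-9)
= 1.9878e-25 / 4.8870e-07
= 4.0675e-19 J
Converting to eV: 4.0675e-19 / 1.602e-19
= 2.539 eV

2.539


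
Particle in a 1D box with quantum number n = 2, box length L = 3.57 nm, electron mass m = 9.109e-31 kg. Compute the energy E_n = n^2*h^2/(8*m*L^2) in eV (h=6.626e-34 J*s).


E = n^2 * h^2 / (8 * m * L^2)
= 2^2 * (6.626e-34)^2 / (8 * 9.109e-31 * (3.57e-9)^2)
= 4 * 4.3904e-67 / (8 * 9.109e-31 * 1.2745e-17)
= 1.8909e-20 J
= 0.118 eV

0.118


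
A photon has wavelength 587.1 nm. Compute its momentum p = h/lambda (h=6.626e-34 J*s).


p = h / lambda
= 6.626e-34 / (587.1e-9)
= 6.626e-34 / 5.8710e-07
= 1.1286e-27 kg*m/s

1.1286e-27


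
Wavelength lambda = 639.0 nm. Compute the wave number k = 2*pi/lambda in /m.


k = 2 * pi / lambda
= 6.2832 / (639.0e-9)
= 6.2832 / 6.3900e-07
= 9.8328e+06 /m

9.8328e+06


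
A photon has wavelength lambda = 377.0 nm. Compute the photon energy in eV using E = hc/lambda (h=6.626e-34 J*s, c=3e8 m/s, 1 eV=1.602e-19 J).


E = hc / lambda
= (6.626e-34)(3e8) / (377.0e-9)
= 1.9878e-25 / 3.7700e-07
= 5.2727e-19 J
Converting to eV: 5.2727e-19 / 1.602e-19
= 3.2913 eV

3.2913


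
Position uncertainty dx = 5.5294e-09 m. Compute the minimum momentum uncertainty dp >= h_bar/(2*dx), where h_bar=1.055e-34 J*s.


dp = h_bar / (2 * dx)
= 1.055e-34 / (2 * 5.5294e-09)
= 1.055e-34 / 1.1059e-08
= 9.5399e-27 kg*m/s

9.5399e-27


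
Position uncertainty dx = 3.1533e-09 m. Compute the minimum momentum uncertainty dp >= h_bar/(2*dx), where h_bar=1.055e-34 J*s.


dp = h_bar / (2 * dx)
= 1.055e-34 / (2 * 3.1533e-09)
= 1.055e-34 / 6.3066e-09
= 1.6729e-26 kg*m/s

1.6729e-26


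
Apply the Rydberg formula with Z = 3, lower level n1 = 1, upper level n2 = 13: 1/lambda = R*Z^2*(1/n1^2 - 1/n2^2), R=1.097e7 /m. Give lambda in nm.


1/lambda = R * Z^2 * (1/n1^2 - 1/n2^2)
= 1.097e7 * 3^2 * (1/1^2 - 1/13^2)
= 1.097e7 * 9 * (1.0 - 0.005917)
= 9.8146e+07 /m
lambda = 1 / 9.8146e+07
= 10.1889 nm

10.1889


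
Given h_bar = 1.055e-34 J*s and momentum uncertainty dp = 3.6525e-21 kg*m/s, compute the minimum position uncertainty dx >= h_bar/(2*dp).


dx = h_bar / (2 * dp)
= 1.055e-34 / (2 * 3.6525e-21)
= 1.055e-34 / 7.3050e-21
= 1.4442e-14 m

1.4442e-14


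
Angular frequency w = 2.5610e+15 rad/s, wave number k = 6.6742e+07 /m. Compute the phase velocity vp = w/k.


vp = w / k
= 2.5610e+15 / 6.6742e+07
= 3.8372e+07 m/s

3.8372e+07


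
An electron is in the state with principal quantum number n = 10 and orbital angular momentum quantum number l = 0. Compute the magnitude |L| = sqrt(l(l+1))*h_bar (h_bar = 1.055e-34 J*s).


L = sqrt(l*(l+1)) * h_bar
= sqrt(0 * 1) * 1.055e-34
= sqrt(0) * 1.055e-34
= 0.0 * 1.055e-34
= 0.0000e+00 J*s

0.0000e+00


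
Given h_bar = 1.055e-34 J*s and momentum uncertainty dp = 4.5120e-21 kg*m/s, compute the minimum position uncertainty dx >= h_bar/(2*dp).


dx = h_bar / (2 * dp)
= 1.055e-34 / (2 * 4.5120e-21)
= 1.055e-34 / 9.0240e-21
= 1.1691e-14 m

1.1691e-14


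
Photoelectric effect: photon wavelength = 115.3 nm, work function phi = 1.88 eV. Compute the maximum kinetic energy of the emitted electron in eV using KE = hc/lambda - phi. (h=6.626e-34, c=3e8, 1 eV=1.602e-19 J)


E_photon = hc / lambda
= (6.626e-34)(3e8) / (115.3e-9)
= 1.7240e-18 J
= 10.7617 eV
KE = E_photon - phi
= 10.7617 - 1.88
= 8.8817 eV

8.8817


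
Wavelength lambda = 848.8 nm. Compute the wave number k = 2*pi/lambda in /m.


k = 2 * pi / lambda
= 6.2832 / (848.8e-9)
= 6.2832 / 8.4880e-07
= 7.4024e+06 /m

7.4024e+06


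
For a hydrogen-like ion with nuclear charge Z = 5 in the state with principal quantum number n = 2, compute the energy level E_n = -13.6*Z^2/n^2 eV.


E_n = -13.6 * Z^2 / n^2
= -13.6 * 5^2 / 2^2
= -13.6 * 25 / 4
= -85.0 eV

-85.0


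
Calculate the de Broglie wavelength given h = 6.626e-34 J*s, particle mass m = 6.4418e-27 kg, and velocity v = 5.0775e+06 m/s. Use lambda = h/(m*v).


lambda = h / (m * v)
= 6.626e-34 / (6.4418e-27 * 5.0775e+06)
= 6.626e-34 / 3.2708e-20
= 2.0258e-14 m

2.0258e-14


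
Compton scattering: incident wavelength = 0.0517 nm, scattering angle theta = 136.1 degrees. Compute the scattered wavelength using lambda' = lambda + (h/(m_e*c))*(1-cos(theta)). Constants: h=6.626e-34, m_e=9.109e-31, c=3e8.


Compton wavelength: h/(m_e*c) = 2.4247e-12 m
d_lambda = 2.4247e-12 * (1 - cos(136.1 deg))
= 2.4247e-12 * 1.720551
= 4.1718e-12 m = 0.004172 nm
lambda' = 0.0517 + 0.004172
= 0.055872 nm

0.055872


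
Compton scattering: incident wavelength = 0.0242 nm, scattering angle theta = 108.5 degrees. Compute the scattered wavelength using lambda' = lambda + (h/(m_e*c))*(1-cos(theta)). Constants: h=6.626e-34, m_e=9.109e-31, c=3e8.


Compton wavelength: h/(m_e*c) = 2.4247e-12 m
d_lambda = 2.4247e-12 * (1 - cos(108.5 deg))
= 2.4247e-12 * 1.317305
= 3.1941e-12 m = 0.003194 nm
lambda' = 0.0242 + 0.003194
= 0.027394 nm

0.027394


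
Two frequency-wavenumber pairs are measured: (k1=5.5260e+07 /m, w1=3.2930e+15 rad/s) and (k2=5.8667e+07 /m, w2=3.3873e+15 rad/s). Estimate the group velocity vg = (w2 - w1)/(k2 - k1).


vg = (w2 - w1) / (k2 - k1)
= (3.3873e+15 - 3.2930e+15) / (5.8667e+07 - 5.5260e+07)
= 9.4300e+13 / 3.4070e+06
= 2.7678e+07 m/s

2.7678e+07


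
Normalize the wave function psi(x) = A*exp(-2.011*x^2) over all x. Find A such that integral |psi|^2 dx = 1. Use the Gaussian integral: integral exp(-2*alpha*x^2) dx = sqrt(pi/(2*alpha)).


integral |psi|^2 dx = A^2 * sqrt(pi/(2*alpha)) = 1
A^2 = sqrt(2*alpha/pi)
= sqrt(2 * 2.011 / pi)
= 1.131478
A = sqrt(1.131478)
= 1.0637

1.0637


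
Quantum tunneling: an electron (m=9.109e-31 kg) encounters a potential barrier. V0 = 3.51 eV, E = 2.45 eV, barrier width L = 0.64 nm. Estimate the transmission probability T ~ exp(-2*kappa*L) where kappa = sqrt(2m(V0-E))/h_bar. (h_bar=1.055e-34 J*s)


V0 - E = 1.06 eV = 1.6981e-19 J
kappa = sqrt(2 * m * (V0-E)) / h_bar
= sqrt(2 * 9.109e-31 * 1.6981e-19) / 1.055e-34
= 5.2721e+09 /m
2*kappa*L = 2 * 5.2721e+09 * 0.64e-9
= 6.7483
T = exp(-6.7483) = 1.172914e-03

1.172914e-03


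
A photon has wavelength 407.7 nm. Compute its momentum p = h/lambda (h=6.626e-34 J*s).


p = h / lambda
= 6.626e-34 / (407.7e-9)
= 6.626e-34 / 4.0770e-07
= 1.6252e-27 kg*m/s

1.6252e-27


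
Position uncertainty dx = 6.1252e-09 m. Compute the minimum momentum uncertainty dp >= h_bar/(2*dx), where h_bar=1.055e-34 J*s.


dp = h_bar / (2 * dx)
= 1.055e-34 / (2 * 6.1252e-09)
= 1.055e-34 / 1.2250e-08
= 8.6120e-27 kg*m/s

8.6120e-27


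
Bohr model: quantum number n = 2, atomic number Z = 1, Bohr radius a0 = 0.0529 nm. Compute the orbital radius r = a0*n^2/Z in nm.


r = a0 * n^2 / Z
= 0.0529 * 2^2 / 1
= 0.0529 * 4 / 1
= 0.2116 nm

0.2116


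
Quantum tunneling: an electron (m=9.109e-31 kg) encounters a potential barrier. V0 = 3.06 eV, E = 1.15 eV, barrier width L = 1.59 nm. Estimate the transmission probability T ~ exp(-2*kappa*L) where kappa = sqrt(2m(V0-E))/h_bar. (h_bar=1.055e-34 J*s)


V0 - E = 1.91 eV = 3.0598e-19 J
kappa = sqrt(2 * m * (V0-E)) / h_bar
= sqrt(2 * 9.109e-31 * 3.0598e-19) / 1.055e-34
= 7.0769e+09 /m
2*kappa*L = 2 * 7.0769e+09 * 1.59e-9
= 22.5047
T = exp(-22.5047) = 1.683989e-10

1.683989e-10


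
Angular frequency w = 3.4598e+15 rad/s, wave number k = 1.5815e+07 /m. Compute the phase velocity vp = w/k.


vp = w / k
= 3.4598e+15 / 1.5815e+07
= 2.1877e+08 m/s

2.1877e+08


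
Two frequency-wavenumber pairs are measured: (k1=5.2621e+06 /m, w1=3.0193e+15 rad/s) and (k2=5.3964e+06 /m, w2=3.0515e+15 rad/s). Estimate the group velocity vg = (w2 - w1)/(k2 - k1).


vg = (w2 - w1) / (k2 - k1)
= (3.0515e+15 - 3.0193e+15) / (5.3964e+06 - 5.2621e+06)
= 3.2200e+13 / 1.3430e+05
= 2.3976e+08 m/s

2.3976e+08


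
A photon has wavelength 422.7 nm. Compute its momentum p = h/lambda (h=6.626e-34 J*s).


p = h / lambda
= 6.626e-34 / (422.7e-9)
= 6.626e-34 / 4.2270e-07
= 1.5675e-27 kg*m/s

1.5675e-27


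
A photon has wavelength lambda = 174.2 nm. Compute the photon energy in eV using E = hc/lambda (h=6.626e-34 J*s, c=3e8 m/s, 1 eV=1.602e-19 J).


E = hc / lambda
= (6.626e-34)(3e8) / (174.2e-9)
= 1.9878e-25 / 1.7420e-07
= 1.1411e-18 J
Converting to eV: 1.1411e-18 / 1.602e-19
= 7.123 eV

7.123


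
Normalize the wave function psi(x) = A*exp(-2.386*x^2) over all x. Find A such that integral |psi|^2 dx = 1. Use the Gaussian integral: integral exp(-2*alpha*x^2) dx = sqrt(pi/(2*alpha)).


integral |psi|^2 dx = A^2 * sqrt(pi/(2*alpha)) = 1
A^2 = sqrt(2*alpha/pi)
= sqrt(2 * 2.386 / pi)
= 1.232467
A = sqrt(1.232467)
= 1.1102

1.1102


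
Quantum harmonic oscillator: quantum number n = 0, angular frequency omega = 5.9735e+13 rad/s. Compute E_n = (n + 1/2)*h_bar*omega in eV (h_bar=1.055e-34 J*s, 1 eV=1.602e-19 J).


E = (n + 1/2) * h_bar * omega
= (0 + 0.5) * 1.055e-34 * 5.9735e+13
= 0.5 * 6.3020e-21
= 3.1510e-21 J
= 0.0197 eV

0.0197


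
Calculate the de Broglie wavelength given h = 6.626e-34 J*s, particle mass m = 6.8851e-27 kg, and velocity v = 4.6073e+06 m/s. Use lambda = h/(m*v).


lambda = h / (m * v)
= 6.626e-34 / (6.8851e-27 * 4.6073e+06)
= 6.626e-34 / 3.1722e-20
= 2.0888e-14 m

2.0888e-14


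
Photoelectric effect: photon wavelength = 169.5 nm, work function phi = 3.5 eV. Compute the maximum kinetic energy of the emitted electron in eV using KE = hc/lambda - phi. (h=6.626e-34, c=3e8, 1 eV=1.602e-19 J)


E_photon = hc / lambda
= (6.626e-34)(3e8) / (169.5e-9)
= 1.1727e-18 J
= 7.3205 eV
KE = E_photon - phi
= 7.3205 - 3.5
= 3.8205 eV

3.8205


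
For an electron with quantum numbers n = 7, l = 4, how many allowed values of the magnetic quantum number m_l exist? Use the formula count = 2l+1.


m_l ranges from -l to +l in integer steps
So m_l goes from -4 to +4
Count = 2l + 1 = 2*4 + 1
= 9

9


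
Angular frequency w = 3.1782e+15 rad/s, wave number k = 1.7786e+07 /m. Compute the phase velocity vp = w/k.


vp = w / k
= 3.1782e+15 / 1.7786e+07
= 1.7869e+08 m/s

1.7869e+08


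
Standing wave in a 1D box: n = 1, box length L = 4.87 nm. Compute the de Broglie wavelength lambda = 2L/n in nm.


lambda = 2L / n
= 2 * 4.87 / 1
= 9.74 / 1
= 9.74 nm

9.74


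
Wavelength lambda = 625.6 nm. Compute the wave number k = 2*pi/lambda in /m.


k = 2 * pi / lambda
= 6.2832 / (625.6e-9)
= 6.2832 / 6.2560e-07
= 1.0043e+07 /m

1.0043e+07


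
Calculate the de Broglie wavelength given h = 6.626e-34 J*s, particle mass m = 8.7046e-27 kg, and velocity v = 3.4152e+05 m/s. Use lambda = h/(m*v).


lambda = h / (m * v)
= 6.626e-34 / (8.7046e-27 * 3.4152e+05)
= 6.626e-34 / 2.9728e-21
= 2.2289e-13 m

2.2289e-13


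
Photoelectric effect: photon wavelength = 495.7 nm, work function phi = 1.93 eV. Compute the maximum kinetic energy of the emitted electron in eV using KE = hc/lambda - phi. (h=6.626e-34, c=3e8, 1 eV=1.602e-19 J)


E_photon = hc / lambda
= (6.626e-34)(3e8) / (495.7e-9)
= 4.0101e-19 J
= 2.5032 eV
KE = E_photon - phi
= 2.5032 - 1.93
= 0.5732 eV

0.5732


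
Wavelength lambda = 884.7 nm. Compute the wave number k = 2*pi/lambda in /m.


k = 2 * pi / lambda
= 6.2832 / (884.7e-9)
= 6.2832 / 8.8470e-07
= 7.1021e+06 /m

7.1021e+06


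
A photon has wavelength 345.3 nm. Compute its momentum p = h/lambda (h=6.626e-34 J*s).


p = h / lambda
= 6.626e-34 / (345.3e-9)
= 6.626e-34 / 3.4530e-07
= 1.9189e-27 kg*m/s

1.9189e-27


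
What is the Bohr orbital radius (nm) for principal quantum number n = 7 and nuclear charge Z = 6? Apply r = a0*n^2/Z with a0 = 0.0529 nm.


r = a0 * n^2 / Z
= 0.0529 * 7^2 / 6
= 0.0529 * 49 / 6
= 0.432 nm

0.432


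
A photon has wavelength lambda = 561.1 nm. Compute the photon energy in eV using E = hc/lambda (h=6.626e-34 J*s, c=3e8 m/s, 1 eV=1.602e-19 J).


E = hc / lambda
= (6.626e-34)(3e8) / (561.1e-9)
= 1.9878e-25 / 5.6110e-07
= 3.5427e-19 J
Converting to eV: 3.5427e-19 / 1.602e-19
= 2.2114 eV

2.2114


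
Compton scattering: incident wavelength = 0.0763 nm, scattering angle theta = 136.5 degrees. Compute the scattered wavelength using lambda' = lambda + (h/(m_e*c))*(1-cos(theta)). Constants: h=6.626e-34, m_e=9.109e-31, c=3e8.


Compton wavelength: h/(m_e*c) = 2.4247e-12 m
d_lambda = 2.4247e-12 * (1 - cos(136.5 deg))
= 2.4247e-12 * 1.725374
= 4.1835e-12 m = 0.004184 nm
lambda' = 0.0763 + 0.004184
= 0.080484 nm

0.080484


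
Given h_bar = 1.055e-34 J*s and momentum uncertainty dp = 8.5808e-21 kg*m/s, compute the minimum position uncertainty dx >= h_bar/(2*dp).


dx = h_bar / (2 * dp)
= 1.055e-34 / (2 * 8.5808e-21)
= 1.055e-34 / 1.7162e-20
= 6.1474e-15 m

6.1474e-15


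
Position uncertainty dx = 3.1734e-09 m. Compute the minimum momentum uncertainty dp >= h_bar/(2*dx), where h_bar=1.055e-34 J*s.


dp = h_bar / (2 * dx)
= 1.055e-34 / (2 * 3.1734e-09)
= 1.055e-34 / 6.3468e-09
= 1.6623e-26 kg*m/s

1.6623e-26


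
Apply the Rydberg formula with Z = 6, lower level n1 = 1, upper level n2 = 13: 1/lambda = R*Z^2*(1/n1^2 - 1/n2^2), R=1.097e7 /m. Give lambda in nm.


1/lambda = R * Z^2 * (1/n1^2 - 1/n2^2)
= 1.097e7 * 6^2 * (1/1^2 - 1/13^2)
= 1.097e7 * 36 * (1.0 - 0.005917)
= 3.9258e+08 /m
lambda = 1 / 3.9258e+08
= 2.5472 nm

2.5472


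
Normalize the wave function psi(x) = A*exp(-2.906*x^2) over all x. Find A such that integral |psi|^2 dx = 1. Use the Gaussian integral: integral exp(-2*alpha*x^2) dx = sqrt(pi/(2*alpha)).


integral |psi|^2 dx = A^2 * sqrt(pi/(2*alpha)) = 1
A^2 = sqrt(2*alpha/pi)
= sqrt(2 * 2.906 / pi)
= 1.360153
A = sqrt(1.360153)
= 1.1663

1.1663


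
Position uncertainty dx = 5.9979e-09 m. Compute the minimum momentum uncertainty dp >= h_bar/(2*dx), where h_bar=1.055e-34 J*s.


dp = h_bar / (2 * dx)
= 1.055e-34 / (2 * 5.9979e-09)
= 1.055e-34 / 1.1996e-08
= 8.7947e-27 kg*m/s

8.7947e-27


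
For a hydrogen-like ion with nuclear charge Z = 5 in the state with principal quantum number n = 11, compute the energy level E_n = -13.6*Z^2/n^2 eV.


E_n = -13.6 * Z^2 / n^2
= -13.6 * 5^2 / 11^2
= -13.6 * 25 / 121
= -2.8099 eV

-2.8099


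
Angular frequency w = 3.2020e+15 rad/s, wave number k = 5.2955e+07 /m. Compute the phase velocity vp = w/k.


vp = w / k
= 3.2020e+15 / 5.2955e+07
= 6.0466e+07 m/s

6.0466e+07


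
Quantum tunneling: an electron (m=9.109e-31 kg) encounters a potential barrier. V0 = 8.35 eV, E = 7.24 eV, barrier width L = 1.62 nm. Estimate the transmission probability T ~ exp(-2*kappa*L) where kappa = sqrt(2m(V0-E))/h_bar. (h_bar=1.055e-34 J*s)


V0 - E = 1.11 eV = 1.7782e-19 J
kappa = sqrt(2 * m * (V0-E)) / h_bar
= sqrt(2 * 9.109e-31 * 1.7782e-19) / 1.055e-34
= 5.3950e+09 /m
2*kappa*L = 2 * 5.3950e+09 * 1.62e-9
= 17.4798
T = exp(-17.4798) = 2.562321e-08

2.562321e-08


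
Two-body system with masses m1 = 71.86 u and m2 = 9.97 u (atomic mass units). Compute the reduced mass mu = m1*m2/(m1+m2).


mu = m1 * m2 / (m1 + m2)
= 71.86 * 9.97 / (71.86 + 9.97)
= 716.4442 / 81.83
= 8.7553 u

8.7553


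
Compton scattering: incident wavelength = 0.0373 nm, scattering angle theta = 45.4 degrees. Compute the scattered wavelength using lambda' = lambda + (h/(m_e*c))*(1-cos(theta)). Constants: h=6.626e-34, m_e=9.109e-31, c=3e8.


Compton wavelength: h/(m_e*c) = 2.4247e-12 m
d_lambda = 2.4247e-12 * (1 - cos(45.4 deg))
= 2.4247e-12 * 0.297847
= 7.2219e-13 m = 0.000722 nm
lambda' = 0.0373 + 0.000722
= 0.038022 nm

0.038022


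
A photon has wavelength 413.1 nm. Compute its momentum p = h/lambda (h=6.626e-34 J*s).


p = h / lambda
= 6.626e-34 / (413.1e-9)
= 6.626e-34 / 4.1310e-07
= 1.6040e-27 kg*m/s

1.6040e-27


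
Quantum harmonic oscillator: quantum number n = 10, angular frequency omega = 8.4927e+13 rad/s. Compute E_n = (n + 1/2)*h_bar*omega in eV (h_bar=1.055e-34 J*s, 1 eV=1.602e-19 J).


E = (n + 1/2) * h_bar * omega
= (10 + 0.5) * 1.055e-34 * 8.4927e+13
= 10.5 * 8.9598e-21
= 9.4078e-20 J
= 0.5873 eV

0.5873


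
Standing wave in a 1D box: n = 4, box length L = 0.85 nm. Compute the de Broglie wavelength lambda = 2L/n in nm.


lambda = 2L / n
= 2 * 0.85 / 4
= 1.7 / 4
= 0.425 nm

0.425


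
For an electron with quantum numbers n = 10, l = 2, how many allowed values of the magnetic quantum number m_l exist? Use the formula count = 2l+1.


m_l ranges from -l to +l in integer steps
So m_l goes from -2 to +2
Count = 2l + 1 = 2*2 + 1
= 5

5


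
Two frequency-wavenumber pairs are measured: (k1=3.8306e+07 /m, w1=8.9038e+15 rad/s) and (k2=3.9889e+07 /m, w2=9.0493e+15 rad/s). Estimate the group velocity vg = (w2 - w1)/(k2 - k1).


vg = (w2 - w1) / (k2 - k1)
= (9.0493e+15 - 8.9038e+15) / (3.9889e+07 - 3.8306e+07)
= 1.4550e+14 / 1.5830e+06
= 9.1914e+07 m/s

9.1914e+07


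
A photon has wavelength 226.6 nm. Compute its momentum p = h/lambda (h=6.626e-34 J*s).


p = h / lambda
= 6.626e-34 / (226.6e-9)
= 6.626e-34 / 2.2660e-07
= 2.9241e-27 kg*m/s

2.9241e-27


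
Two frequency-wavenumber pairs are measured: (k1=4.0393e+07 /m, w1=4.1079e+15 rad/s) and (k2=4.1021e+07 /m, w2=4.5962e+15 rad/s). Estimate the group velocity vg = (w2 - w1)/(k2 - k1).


vg = (w2 - w1) / (k2 - k1)
= (4.5962e+15 - 4.1079e+15) / (4.1021e+07 - 4.0393e+07)
= 4.8830e+14 / 6.2800e+05
= 7.7755e+08 m/s

7.7755e+08


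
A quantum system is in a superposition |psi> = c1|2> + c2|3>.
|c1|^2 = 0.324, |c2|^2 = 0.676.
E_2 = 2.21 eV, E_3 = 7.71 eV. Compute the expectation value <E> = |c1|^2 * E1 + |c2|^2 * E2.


<E> = |c1|^2 * E1 + |c2|^2 * E2
= 0.324 * 2.21 + 0.676 * 7.71
= 0.716 + 5.212
= 5.928 eV

5.928


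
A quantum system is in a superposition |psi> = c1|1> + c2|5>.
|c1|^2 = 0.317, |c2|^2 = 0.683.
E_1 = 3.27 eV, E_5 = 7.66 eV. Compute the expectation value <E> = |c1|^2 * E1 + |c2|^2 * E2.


<E> = |c1|^2 * E1 + |c2|^2 * E2
= 0.317 * 3.27 + 0.683 * 7.66
= 1.0366 + 5.2318
= 6.2684 eV

6.2684


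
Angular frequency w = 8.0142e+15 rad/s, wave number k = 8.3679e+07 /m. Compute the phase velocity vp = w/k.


vp = w / k
= 8.0142e+15 / 8.3679e+07
= 9.5773e+07 m/s

9.5773e+07


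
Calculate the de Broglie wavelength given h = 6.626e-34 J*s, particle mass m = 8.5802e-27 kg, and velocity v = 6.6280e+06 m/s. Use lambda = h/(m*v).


lambda = h / (m * v)
= 6.626e-34 / (8.5802e-27 * 6.6280e+06)
= 6.626e-34 / 5.6870e-20
= 1.1651e-14 m

1.1651e-14


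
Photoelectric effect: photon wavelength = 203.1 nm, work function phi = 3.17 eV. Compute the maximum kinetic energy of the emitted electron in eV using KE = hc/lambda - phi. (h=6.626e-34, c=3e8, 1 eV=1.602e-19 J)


E_photon = hc / lambda
= (6.626e-34)(3e8) / (203.1e-9)
= 9.7873e-19 J
= 6.1094 eV
KE = E_photon - phi
= 6.1094 - 3.17
= 2.9394 eV

2.9394


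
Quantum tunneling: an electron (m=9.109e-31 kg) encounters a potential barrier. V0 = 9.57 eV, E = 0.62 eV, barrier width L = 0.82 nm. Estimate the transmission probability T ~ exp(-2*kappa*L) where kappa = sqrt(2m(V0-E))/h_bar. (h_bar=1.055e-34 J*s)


V0 - E = 8.95 eV = 1.4338e-18 J
kappa = sqrt(2 * m * (V0-E)) / h_bar
= sqrt(2 * 9.109e-31 * 1.4338e-18) / 1.055e-34
= 1.5319e+10 /m
2*kappa*L = 2 * 1.5319e+10 * 0.82e-9
= 25.1238
T = exp(-25.1238) = 1.227136e-11

1.227136e-11


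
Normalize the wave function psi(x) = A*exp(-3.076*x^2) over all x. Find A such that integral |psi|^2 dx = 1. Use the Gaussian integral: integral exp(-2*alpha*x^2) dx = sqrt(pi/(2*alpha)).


integral |psi|^2 dx = A^2 * sqrt(pi/(2*alpha)) = 1
A^2 = sqrt(2*alpha/pi)
= sqrt(2 * 3.076 / pi)
= 1.399372
A = sqrt(1.399372)
= 1.183

1.183


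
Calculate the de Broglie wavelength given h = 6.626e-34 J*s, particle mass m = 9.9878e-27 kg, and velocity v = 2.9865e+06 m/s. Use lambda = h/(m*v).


lambda = h / (m * v)
= 6.626e-34 / (9.9878e-27 * 2.9865e+06)
= 6.626e-34 / 2.9829e-20
= 2.2214e-14 m

2.2214e-14


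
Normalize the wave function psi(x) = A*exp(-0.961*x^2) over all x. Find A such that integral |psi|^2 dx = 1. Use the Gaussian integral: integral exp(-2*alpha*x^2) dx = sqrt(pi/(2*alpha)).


integral |psi|^2 dx = A^2 * sqrt(pi/(2*alpha)) = 1
A^2 = sqrt(2*alpha/pi)
= sqrt(2 * 0.961 / pi)
= 0.782171
A = sqrt(0.782171)
= 0.8844

0.8844


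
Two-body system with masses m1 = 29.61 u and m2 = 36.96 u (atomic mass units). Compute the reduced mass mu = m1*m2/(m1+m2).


mu = m1 * m2 / (m1 + m2)
= 29.61 * 36.96 / (29.61 + 36.96)
= 1094.3856 / 66.57
= 16.4396 u

16.4396


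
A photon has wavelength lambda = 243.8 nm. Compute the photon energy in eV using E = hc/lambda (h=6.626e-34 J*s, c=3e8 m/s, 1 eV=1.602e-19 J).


E = hc / lambda
= (6.626e-34)(3e8) / (243.8e-9)
= 1.9878e-25 / 2.4380e-07
= 8.1534e-19 J
Converting to eV: 8.1534e-19 / 1.602e-19
= 5.0895 eV

5.0895


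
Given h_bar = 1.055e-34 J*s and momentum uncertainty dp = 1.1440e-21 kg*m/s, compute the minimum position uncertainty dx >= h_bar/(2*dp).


dx = h_bar / (2 * dp)
= 1.055e-34 / (2 * 1.1440e-21)
= 1.055e-34 / 2.2880e-21
= 4.6110e-14 m

4.6110e-14


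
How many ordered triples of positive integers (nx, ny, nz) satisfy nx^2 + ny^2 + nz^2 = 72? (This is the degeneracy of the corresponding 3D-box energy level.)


Enumerate all (nx, ny, nz) with nx^2 + ny^2 + nz^2 = 72:
(2,2,8)
(2,8,2)
(8,2,2)
Total degeneracy = 3

3


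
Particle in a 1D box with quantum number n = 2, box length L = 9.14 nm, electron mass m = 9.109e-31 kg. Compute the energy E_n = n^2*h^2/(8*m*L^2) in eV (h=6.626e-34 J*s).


E = n^2 * h^2 / (8 * m * L^2)
= 2^2 * (6.626e-34)^2 / (8 * 9.109e-31 * (9.14e-9)^2)
= 4 * 4.3904e-67 / (8 * 9.109e-31 * 8.3540e-17)
= 2.8848e-21 J
= 0.018 eV

0.018


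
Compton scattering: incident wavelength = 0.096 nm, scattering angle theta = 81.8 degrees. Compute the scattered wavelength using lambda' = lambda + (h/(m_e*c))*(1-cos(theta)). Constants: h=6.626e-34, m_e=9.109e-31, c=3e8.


Compton wavelength: h/(m_e*c) = 2.4247e-12 m
d_lambda = 2.4247e-12 * (1 - cos(81.8 deg))
= 2.4247e-12 * 0.857371
= 2.0789e-12 m = 0.002079 nm
lambda' = 0.096 + 0.002079
= 0.098079 nm

0.098079


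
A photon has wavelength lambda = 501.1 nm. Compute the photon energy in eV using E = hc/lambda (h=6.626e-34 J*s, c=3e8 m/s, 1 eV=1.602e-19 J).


E = hc / lambda
= (6.626e-34)(3e8) / (501.1e-9)
= 1.9878e-25 / 5.0110e-07
= 3.9669e-19 J
Converting to eV: 3.9669e-19 / 1.602e-19
= 2.4762 eV

2.4762


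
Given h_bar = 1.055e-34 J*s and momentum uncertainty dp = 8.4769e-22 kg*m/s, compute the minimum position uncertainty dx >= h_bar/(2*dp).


dx = h_bar / (2 * dp)
= 1.055e-34 / (2 * 8.4769e-22)
= 1.055e-34 / 1.6954e-21
= 6.2228e-14 m

6.2228e-14


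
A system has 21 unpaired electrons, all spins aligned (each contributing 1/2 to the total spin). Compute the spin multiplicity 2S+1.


Total spin S = N * (1/2) = 21 * 0.5 = 10.5
Spin multiplicity = 2S + 1
= 2 * 10.5 + 1
= 22

22


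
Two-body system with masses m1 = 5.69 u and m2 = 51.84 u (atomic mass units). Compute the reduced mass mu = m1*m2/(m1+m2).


mu = m1 * m2 / (m1 + m2)
= 5.69 * 51.84 / (5.69 + 51.84)
= 294.9696 / 57.53
= 5.1272 u

5.1272


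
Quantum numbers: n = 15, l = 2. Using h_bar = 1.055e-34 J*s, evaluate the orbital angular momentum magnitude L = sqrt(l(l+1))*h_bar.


L = sqrt(l*(l+1)) * h_bar
= sqrt(2 * 3) * 1.055e-34
= sqrt(6) * 1.055e-34
= 2.4495 * 1.055e-34
= 2.5842e-34 J*s

2.5842e-34


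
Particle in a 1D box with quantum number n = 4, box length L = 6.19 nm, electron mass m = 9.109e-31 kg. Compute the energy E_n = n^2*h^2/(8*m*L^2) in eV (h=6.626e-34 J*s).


E = n^2 * h^2 / (8 * m * L^2)
= 4^2 * (6.626e-34)^2 / (8 * 9.109e-31 * (6.19e-9)^2)
= 16 * 4.3904e-67 / (8 * 9.109e-31 * 3.8316e-17)
= 2.5158e-20 J
= 0.157 eV

0.157


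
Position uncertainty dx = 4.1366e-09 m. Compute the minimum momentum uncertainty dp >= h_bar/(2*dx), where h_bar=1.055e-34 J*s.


dp = h_bar / (2 * dx)
= 1.055e-34 / (2 * 4.1366e-09)
= 1.055e-34 / 8.2732e-09
= 1.2752e-26 kg*m/s

1.2752e-26


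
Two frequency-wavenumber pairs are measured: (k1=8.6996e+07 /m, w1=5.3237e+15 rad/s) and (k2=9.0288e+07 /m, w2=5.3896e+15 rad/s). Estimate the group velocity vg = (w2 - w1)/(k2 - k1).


vg = (w2 - w1) / (k2 - k1)
= (5.3896e+15 - 5.3237e+15) / (9.0288e+07 - 8.6996e+07)
= 6.5900e+13 / 3.2920e+06
= 2.0018e+07 m/s

2.0018e+07


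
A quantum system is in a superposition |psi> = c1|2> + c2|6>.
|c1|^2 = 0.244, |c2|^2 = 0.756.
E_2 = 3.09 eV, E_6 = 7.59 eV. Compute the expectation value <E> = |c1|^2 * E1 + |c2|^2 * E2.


<E> = |c1|^2 * E1 + |c2|^2 * E2
= 0.244 * 3.09 + 0.756 * 7.59
= 0.754 + 5.738
= 6.492 eV

6.492


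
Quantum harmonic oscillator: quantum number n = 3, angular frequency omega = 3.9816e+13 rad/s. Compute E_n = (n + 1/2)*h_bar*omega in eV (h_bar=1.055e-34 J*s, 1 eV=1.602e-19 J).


E = (n + 1/2) * h_bar * omega
= (3 + 0.5) * 1.055e-34 * 3.9816e+13
= 3.5 * 4.2006e-21
= 1.4702e-20 J
= 0.0918 eV

0.0918


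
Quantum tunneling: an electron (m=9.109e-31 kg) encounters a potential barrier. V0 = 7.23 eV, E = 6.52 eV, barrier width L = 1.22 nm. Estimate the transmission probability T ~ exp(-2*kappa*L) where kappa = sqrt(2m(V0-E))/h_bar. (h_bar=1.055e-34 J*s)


V0 - E = 0.71 eV = 1.1374e-19 J
kappa = sqrt(2 * m * (V0-E)) / h_bar
= sqrt(2 * 9.109e-31 * 1.1374e-19) / 1.055e-34
= 4.3148e+09 /m
2*kappa*L = 2 * 4.3148e+09 * 1.22e-9
= 10.5281
T = exp(-10.5281) = 2.677465e-05

2.677465e-05


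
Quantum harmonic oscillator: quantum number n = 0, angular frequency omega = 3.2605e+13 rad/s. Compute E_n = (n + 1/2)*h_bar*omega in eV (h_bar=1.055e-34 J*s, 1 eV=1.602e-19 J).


E = (n + 1/2) * h_bar * omega
= (0 + 0.5) * 1.055e-34 * 3.2605e+13
= 0.5 * 3.4398e-21
= 1.7199e-21 J
= 0.0107 eV

0.0107


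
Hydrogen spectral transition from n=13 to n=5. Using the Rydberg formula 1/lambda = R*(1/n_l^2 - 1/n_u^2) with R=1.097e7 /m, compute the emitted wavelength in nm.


1/lambda = R * (1/n_l^2 - 1/n_u^2)
= 1.097e7 * (1/5^2 - 1/13^2)
= 1.097e7 * (0.04 - 0.005917)
= 1.097e7 * 0.034083
= 3.7389e+05 /m
lambda = 1 / 3.7389e+05 = 2674.5923 nm

2674.5923


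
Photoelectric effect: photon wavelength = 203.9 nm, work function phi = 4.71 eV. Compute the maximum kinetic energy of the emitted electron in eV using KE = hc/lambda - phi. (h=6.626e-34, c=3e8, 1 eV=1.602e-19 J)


E_photon = hc / lambda
= (6.626e-34)(3e8) / (203.9e-9)
= 9.7489e-19 J
= 6.0855 eV
KE = E_photon - phi
= 6.0855 - 4.71
= 1.3755 eV

1.3755


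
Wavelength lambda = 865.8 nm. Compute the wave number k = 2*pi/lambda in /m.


k = 2 * pi / lambda
= 6.2832 / (865.8e-9)
= 6.2832 / 8.6580e-07
= 7.2571e+06 /m

7.2571e+06


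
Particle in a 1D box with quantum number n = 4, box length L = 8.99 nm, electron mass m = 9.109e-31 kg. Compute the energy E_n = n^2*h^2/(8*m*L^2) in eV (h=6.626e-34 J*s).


E = n^2 * h^2 / (8 * m * L^2)
= 4^2 * (6.626e-34)^2 / (8 * 9.109e-31 * (8.99e-9)^2)
= 16 * 4.3904e-67 / (8 * 9.109e-31 * 8.0820e-17)
= 1.1927e-20 J
= 0.0745 eV

0.0745


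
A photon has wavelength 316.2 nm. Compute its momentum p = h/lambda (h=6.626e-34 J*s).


p = h / lambda
= 6.626e-34 / (316.2e-9)
= 6.626e-34 / 3.1620e-07
= 2.0955e-27 kg*m/s

2.0955e-27


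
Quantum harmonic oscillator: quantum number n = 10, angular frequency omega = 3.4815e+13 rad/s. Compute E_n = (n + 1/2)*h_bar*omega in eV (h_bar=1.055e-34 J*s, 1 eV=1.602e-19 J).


E = (n + 1/2) * h_bar * omega
= (10 + 0.5) * 1.055e-34 * 3.4815e+13
= 10.5 * 3.6730e-21
= 3.8566e-20 J
= 0.2407 eV

0.2407


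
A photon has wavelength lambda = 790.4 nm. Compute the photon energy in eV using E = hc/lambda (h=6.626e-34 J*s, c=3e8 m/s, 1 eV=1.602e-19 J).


E = hc / lambda
= (6.626e-34)(3e8) / (790.4e-9)
= 1.9878e-25 / 7.9040e-07
= 2.5149e-19 J
Converting to eV: 2.5149e-19 / 1.602e-19
= 1.5699 eV

1.5699


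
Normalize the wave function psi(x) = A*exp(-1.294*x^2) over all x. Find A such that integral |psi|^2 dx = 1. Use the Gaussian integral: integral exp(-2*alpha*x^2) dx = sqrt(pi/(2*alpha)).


integral |psi|^2 dx = A^2 * sqrt(pi/(2*alpha)) = 1
A^2 = sqrt(2*alpha/pi)
= sqrt(2 * 1.294 / pi)
= 0.907627
A = sqrt(0.907627)
= 0.9527

0.9527


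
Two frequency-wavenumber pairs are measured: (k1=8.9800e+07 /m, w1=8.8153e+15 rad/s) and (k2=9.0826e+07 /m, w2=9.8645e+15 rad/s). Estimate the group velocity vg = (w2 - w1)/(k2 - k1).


vg = (w2 - w1) / (k2 - k1)
= (9.8645e+15 - 8.8153e+15) / (9.0826e+07 - 8.9800e+07)
= 1.0492e+15 / 1.0260e+06
= 1.0226e+09 m/s

1.0226e+09


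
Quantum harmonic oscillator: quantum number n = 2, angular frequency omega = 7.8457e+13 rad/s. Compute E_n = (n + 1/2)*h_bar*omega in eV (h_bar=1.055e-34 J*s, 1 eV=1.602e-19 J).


E = (n + 1/2) * h_bar * omega
= (2 + 0.5) * 1.055e-34 * 7.8457e+13
= 2.5 * 8.2772e-21
= 2.0693e-20 J
= 0.1292 eV

0.1292


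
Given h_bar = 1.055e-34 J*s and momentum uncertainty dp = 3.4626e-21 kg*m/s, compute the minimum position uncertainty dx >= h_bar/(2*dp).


dx = h_bar / (2 * dp)
= 1.055e-34 / (2 * 3.4626e-21)
= 1.055e-34 / 6.9252e-21
= 1.5234e-14 m

1.5234e-14


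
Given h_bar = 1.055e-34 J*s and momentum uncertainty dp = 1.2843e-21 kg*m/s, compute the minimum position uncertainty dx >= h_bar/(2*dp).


dx = h_bar / (2 * dp)
= 1.055e-34 / (2 * 1.2843e-21)
= 1.055e-34 / 2.5686e-21
= 4.1073e-14 m

4.1073e-14


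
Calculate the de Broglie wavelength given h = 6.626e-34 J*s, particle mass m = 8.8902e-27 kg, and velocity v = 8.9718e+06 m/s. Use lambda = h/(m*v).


lambda = h / (m * v)
= 6.626e-34 / (8.8902e-27 * 8.9718e+06)
= 6.626e-34 / 7.9761e-20
= 8.3073e-15 m

8.3073e-15


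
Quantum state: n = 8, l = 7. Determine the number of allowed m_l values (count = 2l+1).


m_l ranges from -l to +l in integer steps
So m_l goes from -7 to +7
Count = 2l + 1 = 2*7 + 1
= 15

15


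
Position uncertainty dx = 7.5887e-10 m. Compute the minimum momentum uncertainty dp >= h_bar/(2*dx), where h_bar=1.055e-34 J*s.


dp = h_bar / (2 * dx)
= 1.055e-34 / (2 * 7.5887e-10)
= 1.055e-34 / 1.5177e-09
= 6.9511e-26 kg*m/s

6.9511e-26


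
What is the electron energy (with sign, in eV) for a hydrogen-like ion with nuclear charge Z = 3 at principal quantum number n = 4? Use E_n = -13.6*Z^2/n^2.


E_n = -13.6 * Z^2 / n^2
= -13.6 * 3^2 / 4^2
= -13.6 * 9 / 16
= -7.65 eV

-7.65


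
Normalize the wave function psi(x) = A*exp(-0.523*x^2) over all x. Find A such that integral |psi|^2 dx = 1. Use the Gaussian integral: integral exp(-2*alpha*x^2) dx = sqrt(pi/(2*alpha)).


integral |psi|^2 dx = A^2 * sqrt(pi/(2*alpha)) = 1
A^2 = sqrt(2*alpha/pi)
= sqrt(2 * 0.523 / pi)
= 0.57702
A = sqrt(0.57702)
= 0.7596

0.7596


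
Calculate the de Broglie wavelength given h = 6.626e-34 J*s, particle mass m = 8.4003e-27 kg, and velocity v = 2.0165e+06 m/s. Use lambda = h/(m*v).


lambda = h / (m * v)
= 6.626e-34 / (8.4003e-27 * 2.0165e+06)
= 6.626e-34 / 1.6939e-20
= 3.9116e-14 m

3.9116e-14


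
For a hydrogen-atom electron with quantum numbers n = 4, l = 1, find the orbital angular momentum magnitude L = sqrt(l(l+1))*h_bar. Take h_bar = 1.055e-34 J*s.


L = sqrt(l*(l+1)) * h_bar
= sqrt(1 * 2) * 1.055e-34
= sqrt(2) * 1.055e-34
= 1.4142 * 1.055e-34
= 1.4920e-34 J*s

1.4920e-34


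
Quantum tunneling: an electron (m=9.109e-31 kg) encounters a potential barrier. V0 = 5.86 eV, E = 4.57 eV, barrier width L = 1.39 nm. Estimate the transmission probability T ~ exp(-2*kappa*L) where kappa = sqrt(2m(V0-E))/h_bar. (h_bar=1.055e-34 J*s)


V0 - E = 1.29 eV = 2.0666e-19 J
kappa = sqrt(2 * m * (V0-E)) / h_bar
= sqrt(2 * 9.109e-31 * 2.0666e-19) / 1.055e-34
= 5.8160e+09 /m
2*kappa*L = 2 * 5.8160e+09 * 1.39e-9
= 16.1685
T = exp(-16.1685) = 9.508780e-08

9.508780e-08


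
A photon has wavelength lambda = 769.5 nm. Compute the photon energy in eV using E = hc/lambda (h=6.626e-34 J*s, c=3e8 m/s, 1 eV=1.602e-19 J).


E = hc / lambda
= (6.626e-34)(3e8) / (769.5e-9)
= 1.9878e-25 / 7.6950e-07
= 2.5832e-19 J
Converting to eV: 2.5832e-19 / 1.602e-19
= 1.6125 eV

1.6125


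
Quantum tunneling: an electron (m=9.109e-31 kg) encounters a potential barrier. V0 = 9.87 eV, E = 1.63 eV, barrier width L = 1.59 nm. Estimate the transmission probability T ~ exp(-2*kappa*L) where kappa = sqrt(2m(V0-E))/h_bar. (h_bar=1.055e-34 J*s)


V0 - E = 8.24 eV = 1.3200e-18 J
kappa = sqrt(2 * m * (V0-E)) / h_bar
= sqrt(2 * 9.109e-31 * 1.3200e-18) / 1.055e-34
= 1.4699e+10 /m
2*kappa*L = 2 * 1.4699e+10 * 1.59e-9
= 46.7434
T = exp(-46.7434) = 5.007481e-21

5.007481e-21


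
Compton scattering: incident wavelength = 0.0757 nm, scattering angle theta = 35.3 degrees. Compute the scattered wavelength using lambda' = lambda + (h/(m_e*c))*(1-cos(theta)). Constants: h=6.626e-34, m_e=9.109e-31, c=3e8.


Compton wavelength: h/(m_e*c) = 2.4247e-12 m
d_lambda = 2.4247e-12 * (1 - cos(35.3 deg))
= 2.4247e-12 * 0.183862
= 4.4581e-13 m = 0.000446 nm
lambda' = 0.0757 + 0.000446
= 0.076146 nm

0.076146


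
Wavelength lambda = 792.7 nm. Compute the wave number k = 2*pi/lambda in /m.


k = 2 * pi / lambda
= 6.2832 / (792.7e-9)
= 6.2832 / 7.9270e-07
= 7.9263e+06 /m

7.9263e+06


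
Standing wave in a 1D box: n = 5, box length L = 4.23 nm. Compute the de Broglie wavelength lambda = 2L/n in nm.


lambda = 2L / n
= 2 * 4.23 / 5
= 8.46 / 5
= 1.692 nm

1.692


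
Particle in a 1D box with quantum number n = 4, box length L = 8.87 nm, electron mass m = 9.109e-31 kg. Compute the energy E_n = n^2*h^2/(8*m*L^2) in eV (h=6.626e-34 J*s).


E = n^2 * h^2 / (8 * m * L^2)
= 4^2 * (6.626e-34)^2 / (8 * 9.109e-31 * (8.87e-9)^2)
= 16 * 4.3904e-67 / (8 * 9.109e-31 * 7.8677e-17)
= 1.2252e-20 J
= 0.0765 eV

0.0765


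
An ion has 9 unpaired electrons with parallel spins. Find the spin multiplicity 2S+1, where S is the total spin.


Total spin S = N * (1/2) = 9 * 0.5 = 4.5
Spin multiplicity = 2S + 1
= 2 * 4.5 + 1
= 10

10


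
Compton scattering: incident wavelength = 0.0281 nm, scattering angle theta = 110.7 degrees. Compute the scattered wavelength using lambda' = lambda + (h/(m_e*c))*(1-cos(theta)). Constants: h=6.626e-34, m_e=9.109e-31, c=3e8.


Compton wavelength: h/(m_e*c) = 2.4247e-12 m
d_lambda = 2.4247e-12 * (1 - cos(110.7 deg))
= 2.4247e-12 * 1.353475
= 3.2818e-12 m = 0.003282 nm
lambda' = 0.0281 + 0.003282
= 0.031382 nm

0.031382


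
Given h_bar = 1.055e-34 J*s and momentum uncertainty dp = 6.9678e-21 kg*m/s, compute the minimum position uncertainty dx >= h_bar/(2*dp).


dx = h_bar / (2 * dp)
= 1.055e-34 / (2 * 6.9678e-21)
= 1.055e-34 / 1.3936e-20
= 7.5705e-15 m

7.5705e-15


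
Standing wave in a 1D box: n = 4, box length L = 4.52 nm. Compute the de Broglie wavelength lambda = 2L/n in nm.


lambda = 2L / n
= 2 * 4.52 / 4
= 9.04 / 4
= 2.26 nm

2.26


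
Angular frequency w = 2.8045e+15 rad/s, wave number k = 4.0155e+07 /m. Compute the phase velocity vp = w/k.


vp = w / k
= 2.8045e+15 / 4.0155e+07
= 6.9842e+07 m/s

6.9842e+07


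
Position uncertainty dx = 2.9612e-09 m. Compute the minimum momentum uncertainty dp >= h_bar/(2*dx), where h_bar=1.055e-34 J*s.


dp = h_bar / (2 * dx)
= 1.055e-34 / (2 * 2.9612e-09)
= 1.055e-34 / 5.9224e-09
= 1.7814e-26 kg*m/s

1.7814e-26


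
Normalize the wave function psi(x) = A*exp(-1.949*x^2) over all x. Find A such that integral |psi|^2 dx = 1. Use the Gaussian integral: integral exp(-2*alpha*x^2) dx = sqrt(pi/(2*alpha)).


integral |psi|^2 dx = A^2 * sqrt(pi/(2*alpha)) = 1
A^2 = sqrt(2*alpha/pi)
= sqrt(2 * 1.949 / pi)
= 1.113899
A = sqrt(1.113899)
= 1.0554

1.0554


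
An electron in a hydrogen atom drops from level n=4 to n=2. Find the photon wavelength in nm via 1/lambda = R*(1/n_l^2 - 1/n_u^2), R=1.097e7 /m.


1/lambda = R * (1/n_l^2 - 1/n_u^2)
= 1.097e7 * (1/2^2 - 1/4^2)
= 1.097e7 * (0.25 - 0.0625)
= 1.097e7 * 0.1875
= 2.0569e+06 /m
lambda = 1 / 2.0569e+06 = 486.1744 nm

486.1744


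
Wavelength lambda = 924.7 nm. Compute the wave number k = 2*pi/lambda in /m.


k = 2 * pi / lambda
= 6.2832 / (924.7e-9)
= 6.2832 / 9.2470e-07
= 6.7948e+06 /m

6.7948e+06


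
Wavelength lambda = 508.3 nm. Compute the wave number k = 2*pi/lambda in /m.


k = 2 * pi / lambda
= 6.2832 / (508.3e-9)
= 6.2832 / 5.0830e-07
= 1.2361e+07 /m

1.2361e+07


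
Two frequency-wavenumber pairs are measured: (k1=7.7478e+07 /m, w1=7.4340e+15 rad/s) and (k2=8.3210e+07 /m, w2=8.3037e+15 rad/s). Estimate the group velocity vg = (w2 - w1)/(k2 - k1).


vg = (w2 - w1) / (k2 - k1)
= (8.3037e+15 - 7.4340e+15) / (8.3210e+07 - 7.7478e+07)
= 8.6970e+14 / 5.7320e+06
= 1.5173e+08 m/s

1.5173e+08


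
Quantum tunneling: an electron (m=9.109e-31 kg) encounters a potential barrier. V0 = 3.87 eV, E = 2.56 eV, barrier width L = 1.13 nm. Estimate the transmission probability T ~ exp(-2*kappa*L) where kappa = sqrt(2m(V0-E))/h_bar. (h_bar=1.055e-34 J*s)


V0 - E = 1.31 eV = 2.0986e-19 J
kappa = sqrt(2 * m * (V0-E)) / h_bar
= sqrt(2 * 9.109e-31 * 2.0986e-19) / 1.055e-34
= 5.8609e+09 /m
2*kappa*L = 2 * 5.8609e+09 * 1.13e-9
= 13.2456
T = exp(-13.2456) = 1.768023e-06

1.768023e-06


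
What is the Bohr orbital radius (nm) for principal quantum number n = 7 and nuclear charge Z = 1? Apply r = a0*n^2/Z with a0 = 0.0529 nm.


r = a0 * n^2 / Z
= 0.0529 * 7^2 / 1
= 0.0529 * 49 / 1
= 2.5921 nm

2.5921


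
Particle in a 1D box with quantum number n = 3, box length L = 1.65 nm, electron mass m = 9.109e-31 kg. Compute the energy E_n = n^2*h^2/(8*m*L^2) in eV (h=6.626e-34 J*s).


E = n^2 * h^2 / (8 * m * L^2)
= 3^2 * (6.626e-34)^2 / (8 * 9.109e-31 * (1.65e-9)^2)
= 9 * 4.3904e-67 / (8 * 9.109e-31 * 2.7225e-18)
= 1.9917e-19 J
= 1.2432 eV

1.2432


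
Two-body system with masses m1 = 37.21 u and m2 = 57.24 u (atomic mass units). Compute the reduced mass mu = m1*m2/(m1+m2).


mu = m1 * m2 / (m1 + m2)
= 37.21 * 57.24 / (37.21 + 57.24)
= 2129.9004 / 94.45
= 22.5506 u

22.5506


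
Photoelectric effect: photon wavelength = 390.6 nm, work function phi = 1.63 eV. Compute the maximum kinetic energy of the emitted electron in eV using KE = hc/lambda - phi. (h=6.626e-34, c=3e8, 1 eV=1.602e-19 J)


E_photon = hc / lambda
= (6.626e-34)(3e8) / (390.6e-9)
= 5.0891e-19 J
= 3.1767 eV
KE = E_photon - phi
= 3.1767 - 1.63
= 1.5467 eV

1.5467


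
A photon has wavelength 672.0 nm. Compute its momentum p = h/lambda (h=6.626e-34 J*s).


p = h / lambda
= 6.626e-34 / (672.0e-9)
= 6.626e-34 / 6.7200e-07
= 9.8601e-28 kg*m/s

9.8601e-28


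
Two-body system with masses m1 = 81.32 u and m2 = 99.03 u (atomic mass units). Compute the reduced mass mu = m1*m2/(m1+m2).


mu = m1 * m2 / (m1 + m2)
= 81.32 * 99.03 / (81.32 + 99.03)
= 8053.1196 / 180.35
= 44.6527 u

44.6527


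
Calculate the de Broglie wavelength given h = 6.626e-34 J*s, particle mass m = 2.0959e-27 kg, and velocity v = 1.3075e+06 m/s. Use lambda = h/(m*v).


lambda = h / (m * v)
= 6.626e-34 / (2.0959e-27 * 1.3075e+06)
= 6.626e-34 / 2.7404e-21
= 2.4179e-13 m

2.4179e-13


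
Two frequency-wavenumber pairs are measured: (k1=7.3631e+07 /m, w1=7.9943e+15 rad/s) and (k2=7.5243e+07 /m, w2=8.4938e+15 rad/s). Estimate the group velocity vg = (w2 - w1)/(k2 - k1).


vg = (w2 - w1) / (k2 - k1)
= (8.4938e+15 - 7.9943e+15) / (7.5243e+07 - 7.3631e+07)
= 4.9950e+14 / 1.6120e+06
= 3.0986e+08 m/s

3.0986e+08


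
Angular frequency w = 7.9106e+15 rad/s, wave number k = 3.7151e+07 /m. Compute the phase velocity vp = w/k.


vp = w / k
= 7.9106e+15 / 3.7151e+07
= 2.1293e+08 m/s

2.1293e+08
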